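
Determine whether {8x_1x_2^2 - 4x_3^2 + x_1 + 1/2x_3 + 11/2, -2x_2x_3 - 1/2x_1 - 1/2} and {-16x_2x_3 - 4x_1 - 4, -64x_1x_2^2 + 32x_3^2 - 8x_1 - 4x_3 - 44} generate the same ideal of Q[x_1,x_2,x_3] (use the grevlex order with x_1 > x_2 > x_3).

Since reduced Gröbner bases are canonical representatives of ideals under a given ordering, it suffices to compute and compare them.
Buchberger on the first generating set:
f_1 = 8x_1x_2^2 - 4x_3^2 + x_1 + 1/2x_3 + 11/2, LT = x_1x_2^2.
f_2 = -2x_2x_3 - 1/2x_1 - 1/2, LT = x_2x_3.

S(f_1,f_2): lcm = x_1x_2^2x_3. S = -1/4x_1^2x_2 - 1/2x_3^3 - 1/4x_1x_2 + 1/8x_1x_3 + 1/16x_3^2 + 11/16x_3.
  reduce S modulo (f_1, f_2):
  remainder -1/4x_1^2x_2 - 1/2x_3^3 - 1/4x_1x_2 + 1/8x_1x_3 + 1/16x_3^2 + 11/16x_3 ≠ 0; add g_3 = -1/4x_1^2x_2 - 1/2x_3^3 - 1/4x_1x_2 + 1/8x_1x_3 + 1/16x_3^2 + 11/16x_3 to the basis.

S(f_2,g_3): lcm = x_1^2x_2x_3. S = -2x_3^4 + 1/4x_1^3 - x_1x_2x_3 + 1/2x_1x_3^2 + 1/4x_3^3 + 1/4x_1^2 + 11/4x_3^2.
  reduce S modulo (f_1, f_2, g_3):
  remainder -2x_3^4 + 1/4x_1^3 + 1/2x_1x_3^2 + 1/4x_3^3 + 1/2x_1^2 + 11/4x_3^2 + 1/4x_1 ≠ 0; add g_4 = -2x_3^4 + 1/4x_1^3 + 1/2x_1x_3^2 + 1/4x_3^3 + 1/2x_1^2 + 11/4x_3^2 + 1/4x_1 to the basis.

The other S-polynomials (S(f_1,g_3), S(f_1,g_4), S(f_2,g_4), S(g_3,g_4)) all reduce to 0 modulo the current basis, so we have a Gröbner basis.
Inter-reduce: drop elements whose leading term is divisible by another's, tail-reduce, and make monic.
Reduced Gröbner basis: {x_3^4 - 1/8x_1^3 - 1/4x_1x_3^2 - 1/8x_3^3 - 1/4x_1^2 - 11/8x_3^2 - 1/8x_1, x_1^2x_2 + 2x_3^3 + x_1x_2 - 1/2x_1x_3 - 1/4x_3^2 - 11/4x_3, x_1x_2^2 - 1/2x_3^2 + 1/8x_1 + 1/16x_3 + 11/16, x_2x_3 + 1/4x_1 + 1/4}.

Buchberger on the second generating set:
h_1 = -16x_2x_3 - 4x_1 - 4, LT = x_2x_3.
h_2 = -64x_1x_2^2 + 32x_3^2 - 8x_1 - 4x_3 - 44, LT = x_1x_2^2.

S(h_1,h_2): lcm = x_1x_2^2x_3. S = 1/4x_1^2x_2 + 1/2x_3^3 + 1/4x_1x_2 - 1/8x_1x_3 - 1/16x_3^2 - 11/16x_3.
  reduce S modulo (h_1, h_2):
  remainder 1/4x_1^2x_2 + 1/2x_3^3 + 1/4x_1x_2 - 1/8x_1x_3 - 1/16x_3^2 - 11/16x_3 ≠ 0; add k_3 = 1/4x_1^2x_2 + 1/2x_3^3 + 1/4x_1x_2 - 1/8x_1x_3 - 1/16x_3^2 - 11/16x_3 to the basis.

S(h_1,k_3): lcm = x_1^2x_2x_3. S = -2x_3^4 + 1/4x_1^3 - x_1x_2x_3 + 1/2x_1x_3^2 + 1/4x_3^3 + 1/4x_1^2 + 11/4x_3^2.
  reduce S modulo (h_1, h_2, k_3):
  remainder -2x_3^4 + 1/4x_1^3 + 1/2x_1x_3^2 + 1/4x_3^3 + 1/2x_1^2 + 11/4x_3^2 + 1/4x_1 ≠ 0; add k_4 = -2x_3^4 + 1/4x_1^3 + 1/2x_1x_3^2 + 1/4x_3^3 + 1/2x_1^2 + 11/4x_3^2 + 1/4x_1 to the basis.

The other S-polynomials (S(h_2,k_3), S(h_1,k_4), S(h_2,k_4), S(k_3,k_4)) all reduce to 0 modulo the current basis, so we have a Gröbner basis.
Inter-reduce: drop elements whose leading term is divisible by another's, tail-reduce, and make monic.
Reduced Gröbner basis: {x_3^4 - 1/8x_1^3 - 1/4x_1x_3^2 - 1/8x_3^3 - 1/4x_1^2 - 11/8x_3^2 - 1/8x_1, x_1^2x_2 + 2x_3^3 + x_1x_2 - 1/2x_1x_3 - 1/4x_3^2 - 11/4x_3, x_1x_2^2 - 1/2x_3^2 + 1/8x_1 + 1/16x_3 + 11/16, x_2x_3 + 1/4x_1 + 1/4}.

The two bases agree; hence the ideals are identical.

Yes, the ideals are equal.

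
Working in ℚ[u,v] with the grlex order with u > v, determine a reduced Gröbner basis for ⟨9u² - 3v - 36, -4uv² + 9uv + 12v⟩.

G = {uv² - 9/4uv - 3v, v³ - 9uv + 39/4v² - 27v, u² - ⅓v - 4}

The reduced Gröbner basis is the canonical form of the ideal for this ordering.

f_1 = 9u² - 3v - 36, LT = u².
f_2 = -4uv² + 9uv + 12v, LT = uv².

S(f_1,f_2): lcm = u²v². S = 9/4u²v - ⅓v³ + 3uv - 4v².
  leading term u²v: subtract (¼v)·f_1 from 9/4u²v - ⅓v³ + 3uv - 4v² → -⅓v³ + 3uv - 13/4v² + 9v
  leading term v³: no divisor's leading term divides it; move -⅓v³ to the remainder.
  leading term uv: no divisor's leading term divides it; move 3uv to the remainder.
  leading term v²: no divisor's leading term divides it; move -13/4v² to the remainder.
  leading term v: no divisor's leading term divides it; move 9v to the remainder.
  remainder -⅓v³ + 3uv - 13/4v² + 9v ≠ 0; add g_3 = -⅓v³ + 3uv - 13/4v² + 9v to the basis.

The other S-polynomials (S(f_1,g_3), S(f_2,g_3)) all reduce to 0 modulo the current basis, so we have a Gröbner basis.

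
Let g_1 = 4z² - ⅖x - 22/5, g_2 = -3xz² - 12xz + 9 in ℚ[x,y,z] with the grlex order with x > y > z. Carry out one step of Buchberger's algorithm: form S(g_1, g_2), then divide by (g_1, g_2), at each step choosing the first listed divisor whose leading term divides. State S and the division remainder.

lcm(LM(g_1), LM(g_2)) = xz².
S = (lcm/LT(g_1))·g_1 − (lcm/LT(g_2))·g_2 = -1/10x² - 4xz - 11/10x + 3.
Reduce S modulo (g_1, g_2) in that order:
  leading term x²: no divisor's leading term divides it; move -1/10x² to the remainder.
  leading term xz: no divisor's leading term divides it; move -4xz to the remainder.
  leading term x: no divisor's leading term divides it; move -11/10x to the remainder.
  leading term 1: no divisor's leading term divides it; move 3 to the remainder.
The remainder -1/10x² - 4xz - 11/10x + 3 is nonzero, so it would be added as the next basis element.

S(g_1, g_2) = -1/10x² - 4xz - 11/10x + 3; remainder on division = -1/10x² - 4xz - 11/10x + 3.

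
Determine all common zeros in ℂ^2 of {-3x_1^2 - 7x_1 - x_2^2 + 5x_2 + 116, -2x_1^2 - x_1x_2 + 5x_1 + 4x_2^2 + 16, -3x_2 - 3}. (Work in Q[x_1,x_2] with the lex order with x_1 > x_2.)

{(5, -1)}

Compute a lex Gröbner basis by Buchberger's algorithm.
f_1 = -3x_1^2 - 7x_1 - x_2^2 + 5x_2 + 116, LT = x_1^2.
f_2 = -2x_1^2 - x_1x_2 + 5x_1 + 4x_2^2 + 16, LT = x_1^2.
f_3 = -3x_2 - 3, LT = x_2.

S(f_1,f_2): lcm = x_1^2. S = -1/2x_1x_2 + 29/6x_1 + 7/3x_2^2 - 5/3x_2 - 92/3.
  reduce S modulo (f_1, f_2, f_3):
  remainder 16/3x_1 - 80/3 ≠ 0; add h_4 = 16/3x_1 - 80/3 to the basis.

The other S-polynomials (S(f_1,f_3), S(f_2,f_3), S(f_1,h_4), S(f_2,h_4), S(f_3,h_4)) all reduce to 0 modulo the current basis, so we have a Gröbner basis.
Inter-reduce: drop elements whose leading term is divisible by another's, tail-reduce, and make monic.
Reduced Gröbner basis: {x_1 - 5, x_2 + 1}.

Elimination: the polynomial x_2 + 1 lies in the elimination ideal for x_2, so x_2 ∈ {-1}. For each such x_2, the remaining basis elements (now univariate) give the rest of the solution.
  x_2 = -1: the earlier basis element becomes x_1 - 5 = 0, giving x_1 = 5 — point (5, -1).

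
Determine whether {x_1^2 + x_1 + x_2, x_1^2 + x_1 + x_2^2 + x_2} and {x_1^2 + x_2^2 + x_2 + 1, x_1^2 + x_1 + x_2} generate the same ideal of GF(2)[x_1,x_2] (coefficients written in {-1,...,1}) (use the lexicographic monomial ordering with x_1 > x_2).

No, the ideals differ.

Two ideals are equal iff their reduced Gröbner bases coincide (the reduced basis is unique for a fixed ordering).
Buchberger on the first generating set:
f_1 = x_1^2 + x_1 + x_2, LT = x_1^2.
f_2 = x_1^2 + x_1 + x_2^2 + x_2, LT = x_1^2.

S(f_1,f_2): lcm = x_1^2. S = x_2^2.
  leading term x_2^2: no divisor's leading term divides it; move x_2^2 to the remainder.
  remainder x_2^2 ≠ 0; add g_3 = x_2^2 to the basis.

The other S-polynomials (S(f_1,g_3), S(f_2,g_3)) all reduce to 0 modulo the current basis, so we have a Gröbner basis.
Inter-reduce: drop elements whose leading term is divisible by another's, tail-reduce, and make monic.
Reduced Gröbner basis: {x_1^2 + x_1 + x_2, x_2^2}.

Buchberger on the second generating set:
h_1 = x_1^2 + x_2^2 + x_2 + 1, LT = x_1^2.
h_2 = x_1^2 + x_1 + x_2, LT = x_1^2.

S(h_1,h_2): lcm = x_1^2. S = x_1 + x_2^2 + 1.
  leading term x_1: no divisor's leading term divides it; move x_1 to the remainder.
  leading term x_2^2: no divisor's leading term divides it; move x_2^2 to the remainder.
  leading term 1: no divisor's leading term divides it; move 1 to the remainder.
  remainder x_1 + x_2^2 + 1 ≠ 0; add k_3 = x_1 + x_2^2 + 1 to the basis.

S(h_1,k_3): lcm = x_1^2. S = x_1x_2^2 + x_1 + x_2^2 + x_2 + 1.
  leading term x_1x_2^2: subtract (x_2^2)·k_3 from x_1x_2^2 + x_1 + x_2^2 + x_2 + 1 → x_1 + x_2^4 + x_2 + 1
  leading term x_1: subtract (1)·k_3 from x_1 + x_2^4 + x_2 + 1 → x_2^4 + x_2^2 + x_2
  leading term x_2^4: no divisor's leading term divides it; move x_2^4 to the remainder.
  leading term x_2^2: no divisor's leading term divides it; move x_2^2 to the remainder.
  leading term x_2: no divisor's leading term divides it; move x_2 to the remainder.
  remainder x_2^4 + x_2^2 + x_2 ≠ 0; add k_4 = x_2^4 + x_2^2 + x_2 to the basis.

The other S-polynomials (S(h_2,k_3), S(h_1,k_4), S(h_2,k_4), S(k_3,k_4)) all reduce to 0 modulo the current basis, so we have a Gröbner basis.
Inter-reduce: drop elements whose leading term is divisible by another's, tail-reduce, and make monic.
Reduced Gröbner basis: {x_1 + x_2^2 + 1, x_2^4 + x_2^2 + x_2}.

The bases are distinct; the ideals are different.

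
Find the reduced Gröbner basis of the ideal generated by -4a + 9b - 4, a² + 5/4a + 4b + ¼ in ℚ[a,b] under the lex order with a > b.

f_1 = -4a + 9b - 4, LT = a.
f_2 = a² + 5/4a + 4b + ¼, LT = a².

S(f_1,f_2): lcm = a². S = -9/4ab - ¼a - 4b - ¼.
  reduce S modulo (f_1, f_2):
  remainder -81/16b² - 37/16b ≠ 0; add g_3 = -81/16b² - 37/16b to the basis.

The other S-polynomials (S(f_1,g_3), S(f_2,g_3)) all reduce to 0 modulo the current basis, so we have a Gröbner basis.
Inter-reduce: drop elements whose leading term is divisible by another's, tail-reduce, and make monic.

G = {a - 9/4b + 1, b² + 37/81b}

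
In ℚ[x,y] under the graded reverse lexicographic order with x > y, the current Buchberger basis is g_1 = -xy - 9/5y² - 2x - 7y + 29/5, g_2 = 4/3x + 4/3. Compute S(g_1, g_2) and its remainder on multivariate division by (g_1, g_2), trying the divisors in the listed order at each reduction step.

lcm(LM(g_1), LM(g_2)) = xy.
S = (lcm/LT(g_1))·g_1 − (lcm/LT(g_2))·g_2 = 9/5y² + 2x + 6y - 29/5.
Reduce S modulo (g_1, g_2) in that order:
  leading term y²: no divisor's leading term divides it; move 9/5y² to the remainder.
  leading term x: subtract (3/2)·g_2 from 2x + 6y - 29/5 → 6y - 39/5
  leading term y: no divisor's leading term divides it; move 6y to the remainder.
  leading term 1: no divisor's leading term divides it; move -39/5 to the remainder.
The remainder 9/5y² + 6y - 39/5 is nonzero, so it would be added as the next basis element.

S(g_1, g_2) = 9/5y² + 2x + 6y - 29/5; remainder on division = 9/5y² + 6y - 39/5.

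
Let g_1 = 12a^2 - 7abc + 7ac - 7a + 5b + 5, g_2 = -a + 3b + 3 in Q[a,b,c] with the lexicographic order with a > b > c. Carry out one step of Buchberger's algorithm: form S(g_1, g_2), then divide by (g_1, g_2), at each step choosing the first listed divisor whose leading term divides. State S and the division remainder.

lcm(LM(g_1), LM(g_2)) = a^2.
S = (lcm/LT(g_1))·g_1 − (lcm/LT(g_2))·g_2 = -7/12abc + 3ab + 7/12ac + 29/12a + 5/12b + 5/12.
Reduce S modulo (g_1, g_2) in that order:
  leading term abc: subtract (7/12bc)·g_2 from -7/12abc + 3ab + 7/12ac + 29/12a + 5/12b + 5/12 → 3ab + 7/12ac + 29/12a - 7/4b^2c - 7/4bc + 5/12b + 5/12
  leading term ab: subtract (-3b)·g_2 from 3ab + 7/12ac + 29/12a - 7/4b^2c - 7/4bc + 5/12b + 5/12 → 7/12ac + 29/12a - 7/4b^2c + 9b^2 - 7/4bc + 113/12b + 5/12
  leading term ac: subtract (-7/12c)·g_2 from 7/12ac + 29/12a - 7/4b^2c + 9b^2 - 7/4bc + 113/12b + 5/12 → 29/12a - 7/4b^2c + 9b^2 + 113/12b + 7/4c + 5/12
  leading term a: subtract (-29/12)·g_2 from 29/12a - 7/4b^2c + 9b^2 + 113/12b + 7/4c + 5/12 → -7/4b^2c + 9b^2 + 50/3b + 7/4c + 23/3
  leading term b^2c: no divisor's leading term divides it; move -7/4b^2c to the remainder.
  leading term b^2: no divisor's leading term divides it; move 9b^2 to the remainder.
  leading term b: no divisor's leading term divides it; move 50/3b to the remainder.
  leading term c: no divisor's leading term divides it; move 7/4c to the remainder.
  leading term 1: no divisor's leading term divides it; move 23/3 to the remainder.
The remainder -7/4b^2c + 9b^2 + 50/3b + 7/4c + 23/3 is nonzero, so it would be added as the next basis element.
An S-polynomial is built so that the two leading terms cancel; whether anything survives reduction is exactly the Gröbner-basis criterion.

S(g_1, g_2) = -7/12abc + 3ab + 7/12ac + 29/12a + 5/12b + 5/12; remainder on division = -7/4b^2c + 9b^2 + 50/3b + 7/4c + 23/3.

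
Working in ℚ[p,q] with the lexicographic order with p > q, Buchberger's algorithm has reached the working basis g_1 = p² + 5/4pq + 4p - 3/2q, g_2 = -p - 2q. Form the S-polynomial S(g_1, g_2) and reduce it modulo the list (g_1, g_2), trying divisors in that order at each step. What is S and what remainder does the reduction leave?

lcm(LM(g_1), LM(g_2)) = p².
S = (lcm/LT(g_1))·g_1 − (lcm/LT(g_2))·g_2 = -¾pq + 4p - 3/2q.
Reduce S modulo (g_1, g_2) in that order:
  leading term pq: subtract (¾q)·g_2 from -¾pq + 4p - 3/2q → 4p + 3/2q² - 3/2q
  leading term p: subtract (-4)·g_2 from 4p + 3/2q² - 3/2q → 3/2q² - 19/2q
  leading term q²: no divisor's leading term divides it; move 3/2q² to the remainder.
  leading term q: no divisor's leading term divides it; move -19/2q to the remainder.
The remainder 3/2q² - 19/2q is nonzero, so it would be added as the next basis element.

S(g_1, g_2) = -¾pq + 4p - 3/2q; remainder on division = 3/2q² - 19/2q.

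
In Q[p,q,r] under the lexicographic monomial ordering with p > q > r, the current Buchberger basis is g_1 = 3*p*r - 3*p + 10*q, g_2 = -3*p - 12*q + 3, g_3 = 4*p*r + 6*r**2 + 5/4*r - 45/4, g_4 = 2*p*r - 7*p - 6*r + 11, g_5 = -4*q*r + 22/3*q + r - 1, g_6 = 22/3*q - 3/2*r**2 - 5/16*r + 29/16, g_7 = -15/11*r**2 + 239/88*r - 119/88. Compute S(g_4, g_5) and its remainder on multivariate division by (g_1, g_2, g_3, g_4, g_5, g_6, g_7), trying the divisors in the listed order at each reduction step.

S(g_4, g_5) = -5/3*p*q + 1/4*p*r - 1/4*p - 3*q*r + 11/2*q; remainder on division = 503/704*r - 503/704.

lcm(LM(g_4), LM(g_5)) = p*q*r.
S = (lcm/LT(g_4))·g_4 − (lcm/LT(g_5))·g_5 = -5/3*p*q + 1/4*p*r - 1/4*p - 3*q*r + 11/2*q.
Reduce S modulo (g_1, g_2, g_3, g_4, g_5, g_6, g_7) in that order:
  leading term p*q: subtract (5/9*q)·g_2 from -5/3*p*q + 1/4*p*r - 1/4*p - 3*q*r + 11/2*q → 1/4*p*r - 1/4*p + 20/3*q**2 - 3*q*r + 23/6*q
  leading term p*r: subtract (1/12)·g_1 from 1/4*p*r - 1/4*p + 20/3*q**2 - 3*q*r + 23/6*q → 20/3*q**2 - 3*q*r + 3*q
  leading term q**2: subtract (10/11*q)·g_6 from 20/3*q**2 - 3*q*r + 3*q → 15/11*q*r**2 - 239/88*q*r + 119/88*q
  leading term q*r**2: subtract (-15/44*r)·g_5 from 15/11*q*r**2 - 239/88*q*r + 119/88*q → -19/88*q*r + 119/88*q + 15/44*r**2 - 15/44*r
  leading term q*r: subtract (19/352)·g_5 from -19/88*q*r + 119/88*q + 15/44*r**2 - 15/44*r → 505/528*q + 15/44*r**2 - 139/352*r + 19/352
  leading term q: subtract (505/3872)·g_6 from 505/528*q + 15/44*r**2 - 139/352*r + 19/352 → 4155/7744*r**2 - 21939/61952*r - 11301/61952
  leading term r**2: subtract (-277/704)·g_7 from 4155/7744*r**2 - 21939/61952*r - 11301/61952 → 503/704*r - 503/704
  leading term r: no divisor's leading term divides it; move 503/704*r to the remainder.
  leading term 1: no divisor's leading term divides it; move -503/704 to the remainder.
The remainder 503/704*r - 503/704 is nonzero, so it would be added as the next basis element.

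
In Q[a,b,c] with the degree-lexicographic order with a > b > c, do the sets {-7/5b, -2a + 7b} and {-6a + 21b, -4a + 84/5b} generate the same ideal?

Yes, the ideals are equal.

For a fixed monomial order, each ideal has a unique reduced Gröbner basis; comparing bases decides equality.
Buchberger on the first generating set:
f_1 = -7/5b, LT = b.
f_2 = -2a + 7b, LT = a.

S(f_1,f_2): leading monomials are coprime, so the S-polynomial reduces to 0 (Buchberger's first criterion).
Every S-polynomial of the final basis reduces to 0, so we have a Gröbner basis.
Inter-reduce: drop elements whose leading term is divisible by another's, tail-reduce, and make monic.
Reduced Gröbner basis: {a, b}.

Buchberger on the second generating set:
h_1 = -6a + 21b, LT = a.
h_2 = -4a + 84/5b, LT = a.

S(h_1,h_2): lcm = a. S = 7/10b.
  leading term b: no divisor's leading term divides it; move 7/10b to the remainder.
  remainder 7/10b ≠ 0; add k_3 = 7/10b to the basis.

S(h_1,k_3): leading monomials are coprime, so the S-polynomial reduces to 0 (Buchberger's first criterion).
S(h_2,k_3): leading monomials are coprime, so the S-polynomial reduces to 0 (Buchberger's first criterion).
Every S-polynomial of the final basis reduces to 0, so we have a Gröbner basis.
Inter-reduce: drop elements whose leading term is divisible by another's, tail-reduce, and make monic.
Reduced Gröbner basis: {a, b}.

The two bases agree; hence the ideals are identical.
The choice of monomial ordering does not affect the verdict — as long as both bases are computed under the same ordering, their equality decides ideal equality.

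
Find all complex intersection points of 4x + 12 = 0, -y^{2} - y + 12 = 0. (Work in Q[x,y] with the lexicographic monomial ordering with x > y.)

Compute a lex Gröbner basis by Buchberger's algorithm.
f_1 = 4x + 12, LT = x.
f_2 = -y^{2} - y + 12, LT = y^{2}.

The S-polynomials (S(f_1,f_2)) all reduce to 0 modulo the current basis, so we have a Gröbner basis.
Inter-reduce: drop elements whose leading term is divisible by another's, tail-reduce, and make monic.
Reduced Gröbner basis: {x + 3, y^{2} + y - 12}.

A lex Gröbner basis eliminates variables successively. Here y^{2} + y - 12 depends only on y, with roots {-4, 3}; lifting each root through the earlier basis elements recovers the full solutions.
  y = -4: the earlier basis element becomes x + 3 = 0, giving x = -3 — point (-3, -4).
  y = 3: the earlier basis element becomes x + 3 = 0, giving x = -3 — point (-3, 3).

{(-3, -4), (-3, 3)}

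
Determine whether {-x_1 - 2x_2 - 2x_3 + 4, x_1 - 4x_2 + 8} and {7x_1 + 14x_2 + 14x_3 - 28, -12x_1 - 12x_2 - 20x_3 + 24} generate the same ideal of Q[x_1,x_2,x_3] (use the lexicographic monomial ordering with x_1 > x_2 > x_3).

Equality of ideals is decidable: compute both reduced Gröbner bases (unique for the ordering) and check whether they agree.
Buchberger on the first generating set:
f_1 = -x_1 - 2x_2 - 2x_3 + 4, LT = x_1.
f_2 = x_1 - 4x_2 + 8, LT = x_1.

S(f_1,f_2): lcm = x_1. S = 6x_2 + 2x_3 - 12.
  reduce S modulo (f_1, f_2):
  remainder 6x_2 + 2x_3 - 12 ≠ 0; add g_3 = 6x_2 + 2x_3 - 12 to the basis.

The other S-polynomials (S(f_1,g_3), S(f_2,g_3)) all reduce to 0 modulo the current basis, so we have a Gröbner basis.
Inter-reduce: drop elements whose leading term is divisible by another's, tail-reduce, and make monic.
Reduced Gröbner basis: {x_1 + 4/3x_3, x_2 + 1/3x_3 - 2}.

Buchberger on the second generating set:
h_1 = 7x_1 + 14x_2 + 14x_3 - 28, LT = x_1.
h_2 = -12x_1 - 12x_2 - 20x_3 + 24, LT = x_1.

S(h_1,h_2): lcm = x_1. S = x_2 + 1/3x_3 - 2.
  reduce S modulo (h_1, h_2):
  remainder x_2 + 1/3x_3 - 2 ≠ 0; add k_3 = x_2 + 1/3x_3 - 2 to the basis.

The other S-polynomials (S(h_1,k_3), S(h_2,k_3)) all reduce to 0 modulo the current basis, so we have a Gröbner basis.
Inter-reduce: drop elements whose leading term is divisible by another's, tail-reduce, and make monic.
Reduced Gröbner basis: {x_1 + 4/3x_3, x_2 + 1/3x_3 - 2}.

The two bases agree; hence the ideals are identical.

Yes, the ideals are equal.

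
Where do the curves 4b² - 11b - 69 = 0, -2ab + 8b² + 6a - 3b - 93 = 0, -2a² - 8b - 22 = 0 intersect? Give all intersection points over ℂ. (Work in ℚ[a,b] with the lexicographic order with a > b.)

Compute a lex Gröbner basis by Buchberger's algorithm.
f_1 = 4b² - 11b - 69, LT = b².
f_2 = -2ab + 6a + 8b² - 3b - 93, LT = ab.
f_3 = -2a² - 8b - 22, LT = a².

S(f_1,f_2): lcm = ab². S = ¼ab - 69/4a + 4b³ - 3/2b² - 93/2b.
  leading term ab: subtract (-⅛)·f_2 from ¼ab - 69/4a + 4b³ - 3/2b² - 93/2b → -33/2a + 4b³ - ½b² - 375/8b - 93/8
  leading term a: no divisor's leading term divides it; move -33/2a to the remainder.
  leading term b³: subtract (b)·f_1 from 4b³ - ½b² - 375/8b - 93/8 → 21/2b² + 177/8b - 93/8
  leading term b²: subtract (21/8)·f_1 from 21/2b² + 177/8b - 93/8 → 51b + 339/2
  leading term b: no divisor's leading term divides it; move 51b to the remainder.
  leading term 1: no divisor's leading term divides it; move 339/2 to the remainder.
  remainder -33/2a + 51b + 339/2 ≠ 0; add h_4 = -33/2a + 51b + 339/2 to the basis.

S(f_2,f_3): lcm = a²b. S = -3a² - 4ab² + 3/2ab + 93/2a - 4b² - 11b.
  leading term a²: subtract (3/2)·f_3 from -3a² - 4ab² + 3/2ab + 93/2a - 4b² - 11b → -4ab² + 3/2ab + 93/2a - 4b² + b + 33
  leading term ab²: subtract (-a)·f_1 from -4ab² + 3/2ab + 93/2a - 4b² + b + 33 → -19/2ab - 45/2a - 4b² + b + 33
  leading term ab: subtract (19/4)·f_2 from -19/2ab - 45/2a - 4b² + b + 33 → -51a - 42b² + 61/4b + 1899/4
  leading term a: subtract (34/11)·h_4 from -51a - 42b² + 61/4b + 1899/4 → -42b² - 6265/44b - 2163/44
  leading term b²: subtract (-21/2)·f_1 from -42b² - 6265/44b - 2163/44 → -11347/44b - 34041/44
  leading term b: no divisor's leading term divides it; move -11347/44b to the remainder.
  leading term 1: no divisor's leading term divides it; move -34041/44 to the remainder.
  remainder -11347/44b - 34041/44 ≠ 0; add h_5 = -11347/44b - 34041/44 to the basis.

The other S-polynomials (S(f_1,f_3), S(f_1,h_4), S(f_2,h_4), S(f_3,h_4), S(f_1,h_5), S(f_2,h_5), S(f_3,h_5), S(h_4,h_5)) all reduce to 0 modulo the current basis, so we have a Gröbner basis.
Inter-reduce: drop elements whose leading term is divisible by another's, tail-reduce, and make monic.
Reduced Gröbner basis: {a - 1, b + 3}.

From the last basis element, b + 3 = 0, so b takes values in {-3}. Each choice, substituted upward through the basis, yields the corresponding point(s) of the solution set.
  b = -3: the earlier basis element becomes a - 1 = 0, giving a = 1 — point (1, -3).

{(1, -3)}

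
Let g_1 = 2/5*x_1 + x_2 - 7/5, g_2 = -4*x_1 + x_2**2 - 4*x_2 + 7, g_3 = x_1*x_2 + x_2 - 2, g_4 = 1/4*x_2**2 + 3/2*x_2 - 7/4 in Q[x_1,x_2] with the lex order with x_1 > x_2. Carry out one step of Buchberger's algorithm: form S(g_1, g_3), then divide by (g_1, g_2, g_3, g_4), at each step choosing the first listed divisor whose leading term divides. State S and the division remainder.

S(g_1, g_3) = 5/2*x_2**2 - 9/2*x_2 + 2; remainder on division = -39/2*x_2 + 39/2.

lcm(LM(g_1), LM(g_3)) = x_1*x_2.
S = (lcm/LT(g_1))·g_1 − (lcm/LT(g_3))·g_3 = 5/2*x_2**2 - 9/2*x_2 + 2.
Reduce S modulo (g_1, g_2, g_3, g_4) in that order:
  leading term x_2**2: subtract (10)·g_4 from 5/2*x_2**2 - 9/2*x_2 + 2 → -39/2*x_2 + 39/2
  leading term x_2: no divisor's leading term divides it; move -39/2*x_2 to the remainder.
  leading term 1: no divisor's leading term divides it; move 39/2 to the remainder.
The remainder -39/2*x_2 + 39/2 is nonzero, so it would be added as the next basis element.
This is the inner loop of Buchberger's algorithm — each nonzero remainder becomes a new basis element.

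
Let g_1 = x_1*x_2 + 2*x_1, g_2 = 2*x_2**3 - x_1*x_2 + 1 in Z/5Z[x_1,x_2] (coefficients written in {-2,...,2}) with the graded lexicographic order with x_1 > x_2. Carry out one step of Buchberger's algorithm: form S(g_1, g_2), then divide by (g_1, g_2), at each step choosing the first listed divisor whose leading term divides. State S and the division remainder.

S(g_1, g_2) = -2*x_1**2*x_2 + 2*x_1*x_2**2 + 2*x_1; remainder on division = -x_1**2.

lcm(LM(g_1), LM(g_2)) = x_1*x_2**3.
S = (lcm/LT(g_1))·g_1 − (lcm/LT(g_2))·g_2 = -2*x_1**2*x_2 + 2*x_1*x_2**2 + 2*x_1.
Reduce S modulo (g_1, g_2) in that order:
  leading term x_1**2*x_2: subtract (-2*x_1)·g_1 from -2*x_1**2*x_2 + 2*x_1*x_2**2 + 2*x_1 → 2*x_1*x_2**2 - x_1**2 + 2*x_1
  leading term x_1*x_2**2: subtract (2*x_2)·g_1 from 2*x_1*x_2**2 - x_1**2 + 2*x_1 → -x_1**2 + x_1*x_2 + 2*x_1
  leading term x_1**2: no divisor's leading term divides it; move -x_1**2 to the remainder.
  leading term x_1*x_2: subtract (1)·g_1 from x_1*x_2 + 2*x_1 → 0
The remainder -x_1**2 is nonzero, so it would be added as the next basis element.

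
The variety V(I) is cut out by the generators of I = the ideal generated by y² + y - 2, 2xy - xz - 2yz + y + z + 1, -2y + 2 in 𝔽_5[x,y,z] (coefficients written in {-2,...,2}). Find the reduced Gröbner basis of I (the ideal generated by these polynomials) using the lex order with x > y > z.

The reduced Gröbner basis is the canonical form of the ideal for this ordering.

f_1 = y² + y - 2, LT = y².
f_2 = 2xy - xz - 2yz + y + z + 1, LT = xy.
f_3 = -2y + 2, LT = y.

S(f_1,f_2): lcm = xy². S = -2xyz + xy - 2x + y²z + 2y² + 2yz + 2y.
  leading term xyz: subtract (-z)·f_2 from -2xyz + xy - 2x + y²z + 2y² + 2yz + 2y → xy - xz² - 2x + y²z + 2y² - 2yz² - 2yz + 2y + z² + z
  leading term xy: subtract (-2)·f_2 from xy - xz² - 2x + y²z + 2y² - 2yz² - 2yz + 2y + z² + z → -xz² - 2xz - 2x + y²z + 2y² - 2yz² - yz - y + z² - 2z + 2
  leading term xz²: no divisor's leading term divides it; move -xz² to the remainder.
  leading term xz: no divisor's leading term divides it; move -2xz to the remainder.
  leading term x: no divisor's leading term divides it; move -2x to the remainder.
  leading term y²z: subtract (z)·f_1 from y²z + 2y² - 2yz² - yz - y + z² - 2z + 2 → 2y² - 2yz² - 2yz - y + z² + 2
  leading term y²: subtract (2)·f_1 from 2y² - 2yz² - 2yz - y + z² + 2 → -2yz² - 2yz + 2y + z² + 1
  leading term yz²: subtract (z²)·f_3 from -2yz² - 2yz + 2y + z² + 1 → -2yz + 2y - z² + 1
  leading term yz: subtract (z)·f_3 from -2yz + 2y - z² + 1 → 2y - z² - 2z + 1
  leading term y: subtract (-1)·f_3 from 2y - z² - 2z + 1 → -z² - 2z - 2
  leading term z²: no divisor's leading term divides it; move -z² to the remainder.
  leading term z: no divisor's leading term divides it; move -2z to the remainder.
  leading term 1: no divisor's leading term divides it; move -2 to the remainder.
  remainder -xz² - 2xz - 2x - z² - 2z - 2 ≠ 0; add g_4 = -xz² - 2xz - 2x - z² - 2z - 2 to the basis.

S(f_2,f_3): lcm = xy. S = 2xz + x - yz - 2y - 2z - 2.
  leading term xz: no divisor's leading term divides it; move 2xz to the remainder.
  leading term x: no divisor's leading term divides it; move x to the remainder.
  leading term yz: subtract (-2z)·f_3 from -yz - 2y - 2z - 2 → -2y + 2z - 2
  leading term y: subtract (1)·f_3 from -2y + 2z - 2 → 2z + 1
  leading term z: no divisor's leading term divides it; move 2z to the remainder.
  leading term 1: no divisor's leading term divides it; move 1 to the remainder.
  remainder 2xz + x + 2z + 1 ≠ 0; add g_5 = 2xz + x + 2z + 1 to the basis.

The other S-polynomials (S(f_1,f_3), S(f_1,g_4), S(f_2,g_4), S(f_3,g_4), S(f_1,g_5), S(f_2,g_5), S(f_3,g_5), S(g_4,g_5)) all reduce to 0 modulo the current basis, so we have a Gröbner basis.
Inter-reduce: drop elements whose leading term is divisible by another's, tail-reduce, and make monic.

G = {xz - 2x + z - 2, y - 1}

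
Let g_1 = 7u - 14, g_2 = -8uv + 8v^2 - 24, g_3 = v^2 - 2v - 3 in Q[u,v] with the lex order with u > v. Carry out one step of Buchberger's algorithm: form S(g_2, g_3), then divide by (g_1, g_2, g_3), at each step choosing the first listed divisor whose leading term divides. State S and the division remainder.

S(g_2, g_3) = 2uv + 3u - v^3 + 3v; remainder on division = 0.

lcm(LM(g_2), LM(g_3)) = uv^2.
S = (lcm/LT(g_2))·g_2 − (lcm/LT(g_3))·g_3 = 2uv + 3u - v^3 + 3v.
Reduce S modulo (g_1, g_2, g_3) in that order:
  leading term uv: subtract (2/7v)·g_1 from 2uv + 3u - v^3 + 3v → 3u - v^3 + 7v
  leading term u: subtract (3/7)·g_1 from 3u - v^3 + 7v → -v^3 + 7v + 6
  leading term v^3: subtract (-v)·g_3 from -v^3 + 7v + 6 → -2v^2 + 4v + 6
  leading term v^2: subtract (-2)·g_3 from -2v^2 + 4v + 6 → 0
The remainder is 0, so this S-polynomial contributes no new basis element.
An S-polynomial is built so that the two leading terms cancel; whether anything survives reduction is exactly the Gröbner-basis criterion.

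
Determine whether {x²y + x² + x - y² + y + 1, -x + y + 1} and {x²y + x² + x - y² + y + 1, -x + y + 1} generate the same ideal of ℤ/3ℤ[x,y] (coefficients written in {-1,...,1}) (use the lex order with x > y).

Equality of ideals is decidable: compute both reduced Gröbner bases (unique for the ordering) and check whether they agree.
Buchberger on the first generating set:
f_1 = x²y + x² + x - y² + y + 1, LT = x²y.
f_2 = -x + y + 1, LT = x.

S(f_1,f_2): lcm = x²y. S = x² + xy² + xy + x - y² + y + 1.
  leading term x²: subtract (-x)·f_2 from x² + xy² + xy + x - y² + y + 1 → xy² - xy - x - y² + y + 1
  leading term xy²: subtract (-y²)·f_2 from xy² - xy - x - y² + y + 1 → -xy - x + y³ + y + 1
  leading term xy: subtract (y)·f_2 from -xy - x + y³ + y + 1 → -x + y³ - y² + 1
  leading term x: subtract (1)·f_2 from -x + y³ - y² + 1 → y³ - y² - y
  leading term y³: no divisor's leading term divides it; move y³ to the remainder.
  leading term y²: no divisor's leading term divides it; move -y² to the remainder.
  leading term y: no divisor's leading term divides it; move -y to the remainder.
  remainder y³ - y² - y ≠ 0; add g_3 = y³ - y² - y to the basis.

The other S-polynomials (S(f_1,g_3), S(f_2,g_3)) all reduce to 0 modulo the current basis, so we have a Gröbner basis.
Inter-reduce: drop elements whose leading term is divisible by another's, tail-reduce, and make monic.
Reduced Gröbner basis: {x - y - 1, y³ - y² - y}.

Buchberger on the second generating set:
h_1 = x²y + x² + x - y² + y + 1, LT = x²y.
h_2 = -x + y + 1, LT = x.

S(h_1,h_2): lcm = x²y. S = x² + xy² + xy + x - y² + y + 1.
  leading term x²: subtract (-x)·h_2 from x² + xy² + xy + x - y² + y + 1 → xy² - xy - x - y² + y + 1
  leading term xy²: subtract (-y²)·h_2 from xy² - xy - x - y² + y + 1 → -xy - x + y³ + y + 1
  leading term xy: subtract (y)·h_2 from -xy - x + y³ + y + 1 → -x + y³ - y² + 1
  leading term x: subtract (1)·h_2 from -x + y³ - y² + 1 → y³ - y² - y
  leading term y³: no divisor's leading term divides it; move y³ to the remainder.
  leading term y²: no divisor's leading term divides it; move -y² to the remainder.
  leading term y: no divisor's leading term divides it; move -y to the remainder.
  remainder y³ - y² - y ≠ 0; add k_3 = y³ - y² - y to the basis.

The other S-polynomials (S(h_1,k_3), S(h_2,k_3)) all reduce to 0 modulo the current basis, so we have a Gröbner basis.
Inter-reduce: drop elements whose leading term is divisible by another's, tail-reduce, and make monic.
Reduced Gröbner basis: {x - y - 1, y³ - y² - y}.

The two bases agree; hence the ideals are identical.

Yes, the ideals are equal.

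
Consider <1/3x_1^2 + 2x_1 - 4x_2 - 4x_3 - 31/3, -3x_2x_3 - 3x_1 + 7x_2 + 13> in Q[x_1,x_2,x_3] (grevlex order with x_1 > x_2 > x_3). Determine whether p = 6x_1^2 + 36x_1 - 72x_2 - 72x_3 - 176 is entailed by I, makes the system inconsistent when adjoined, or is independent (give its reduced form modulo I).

Adjoining 6x_1^2 + 36x_1 - 72x_2 - 72x_3 - 176 makes the ideal the whole ring: the system is inconsistent.

First compute the reduced Gröbner basis of I by Buchberger's algorithm.
f_1 = 1/3x_1^2 + 2x_1 - 4x_2 - 4x_3 - 31/3, LT = x_1^2.
f_2 = -3x_2x_3 - 3x_1 + 7x_2 + 13, LT = x_2x_3.

S(f_1,f_2): leading monomials are coprime, so the S-polynomial reduces to 0 (Buchberger's first criterion).
Every S-polynomial of the final basis reduces to 0, so we have a Gröbner basis.
Inter-reduce: drop elements whose leading term is divisible by another's, tail-reduce, and make monic.
Reduced Gröbner basis: {x_1^2 + 6x_1 - 12x_2 - 12x_3 - 31, x_2x_3 + x_1 - 7/3x_2 - 13/3}.
Label its elements g_1 = x_1^2 + 6x_1 - 12x_2 - 12x_3 - 31, g_2 = x_2x_3 + x_1 - 7/3x_2 - 13/3.

Reduce p = 6x_1^2 + 36x_1 - 72x_2 - 72x_3 - 176 modulo G:
  leading term x_1^2: subtract (6)·g_1 from 6x_1^2 + 36x_1 - 72x_2 - 72x_3 - 176 → 10
  leading term 1: no divisor's leading term divides it; move 10 to the remainder.
  normal form = 10.
The normal form is nonzero, so p ∉ I. Since p minus its normal form lies in I, I + (p) = I + (r) where r = 10; decide whether this ideal is the whole ring.
Here r = 10 is a nonzero constant, hence a unit: 1 ∈ I + (p), the Gröbner basis of I + (p) is {1}, and the enlarged system has no common solution — adjoining p is inconsistent.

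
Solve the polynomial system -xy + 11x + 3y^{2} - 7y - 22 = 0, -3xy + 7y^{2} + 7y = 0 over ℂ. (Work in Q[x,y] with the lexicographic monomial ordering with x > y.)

{(2, 0), (-7*sqrt(257)/4 - 105/4, -49/4 - 3*sqrt(257)/4), (-105/4 + 7*sqrt(257)/4, -49/4 + 3*sqrt(257)/4)}

Compute a lex Gröbner basis by Buchberger's algorithm.
f_1 = -xy + 11x + 3y^{2} - 7y - 22, LT = xy.
f_2 = -3xy + 7y^{2} + 7y, LT = xy.

S(f_1,f_2): lcm = xy. S = -11x - \tfrac{2}{3}y^{2} + \tfrac{28}{3}y + 22.
  leading term x: no divisor's leading term divides it; move -11x to the remainder.
  leading term y^{2}: no divisor's leading term divides it; move -\tfrac{2}{3}y^{2} to the remainder.
  leading term y: no divisor's leading term divides it; move \tfrac{28}{3}y to the remainder.
  leading term 1: no divisor's leading term divides it; move 22 to the remainder.
  remainder -11x - \tfrac{2}{3}y^{2} + \tfrac{28}{3}y + 22 ≠ 0; add h_3 = -11x - \tfrac{2}{3}y^{2} + \tfrac{28}{3}y + 22 to the basis.

S(f_1,h_3): lcm = xy. S = -11x - \tfrac{2}{33}y^{3} - \tfrac{71}{33}y^{2} + 9y + 22.
  leading term x: subtract (1)·h_3 from -11x - \tfrac{2}{33}y^{3} - \tfrac{71}{33}y^{2} + 9y + 22 → -\tfrac{2}{33}y^{3} - \tfrac{49}{33}y^{2} - \tfrac{1}{3}y
  leading term y^{3}: no divisor's leading term divides it; move -\tfrac{2}{33}y^{3} to the remainder.
  leading term y^{2}: no divisor's leading term divides it; move -\tfrac{49}{33}y^{2} to the remainder.
  leading term y: no divisor's leading term divides it; move -\tfrac{1}{3}y to the remainder.
  remainder -\tfrac{2}{33}y^{3} - \tfrac{49}{33}y^{2} - \tfrac{1}{3}y ≠ 0; add h_4 = -\tfrac{2}{33}y^{3} - \tfrac{49}{33}y^{2} - \tfrac{1}{3}y to the basis.

S(f_2,h_3): lcm = xy. S = -\tfrac{2}{33}y^{3} - \tfrac{49}{33}y^{2} - \tfrac{1}{3}y.
  leading term y^{3}: subtract (1)·h_4 from -\tfrac{2}{33}y^{3} - \tfrac{49}{33}y^{2} - \tfrac{1}{3}y → 0
  remainder 0.

S(f_1,h_4): lcm = xy^{3}. S = -\tfrac{71}{2}xy^{2} - \tfrac{11}{2}xy - 3y^{4} + 7y^{3} + 22y^{2}.
  leading term xy^{2}: subtract (\tfrac{71}{2}y)·f_1 from -\tfrac{71}{2}xy^{2} - \tfrac{11}{2}xy - 3y^{4} + 7y^{3} + 22y^{2} → -396xy - 3y^{4} - \tfrac{199}{2}y^{3} + \tfrac{541}{2}y^{2} + 781y
  leading term xy: subtract (396)·f_1 from -396xy - 3y^{4} - \tfrac{199}{2}y^{3} + \tfrac{541}{2}y^{2} + 781y → -4356x - 3y^{4} - \tfrac{199}{2}y^{3} - \tfrac{1835}{2}y^{2} + 3553y + 8712
  leading term x: subtract (396)·h_3 from -4356x - 3y^{4} - \tfrac{199}{2}y^{3} - \tfrac{1835}{2}y^{2} + 3553y + 8712 → -3y^{4} - \tfrac{199}{2}y^{3} - \tfrac{1307}{2}y^{2} - 143y
  leading term y^{4}: subtract (\tfrac{99}{2}y)·h_4 from -3y^{4} - \tfrac{199}{2}y^{3} - \tfrac{1307}{2}y^{2} - 143y → -26y^{3} - 637y^{2} - 143y
  leading term y^{3}: subtract (429)·h_4 from -26y^{3} - 637y^{2} - 143y → 0
  remainder 0.

S(f_2,h_4): lcm = xy^{3}. S = -\tfrac{49}{2}xy^{2} - \tfrac{11}{2}xy - \tfrac{7}{3}y^{4} - \tfrac{7}{3}y^{3}.
  leading term xy^{2}: subtract (\tfrac{49}{2}y)·f_1 from -\tfrac{49}{2}xy^{2} - \tfrac{11}{2}xy - \tfrac{7}{3}y^{4} - \tfrac{7}{3}y^{3} → -275xy - \tfrac{7}{3}y^{4} - \tfrac{455}{6}y^{3} + \tfrac{343}{2}y^{2} + 539y
  leading term xy: subtract (275)·f_1 from -275xy - \tfrac{7}{3}y^{4} - \tfrac{455}{6}y^{3} + \tfrac{343}{2}y^{2} + 539y → -3025x - \tfrac{7}{3}y^{4} - \tfrac{455}{6}y^{3} - \tfrac{1307}{2}y^{2} + 2464y + 6050
  leading term x: subtract (275)·h_3 from -3025x - \tfrac{7}{3}y^{4} - \tfrac{455}{6}y^{3} - \tfrac{1307}{2}y^{2} + 2464y + 6050 → -\tfrac{7}{3}y^{4} - \tfrac{455}{6}y^{3} - \tfrac{2821}{6}y^{2} - \tfrac{308}{3}y
  leading term y^{4}: subtract (\tfrac{77}{2}y)·h_4 from -\tfrac{7}{3}y^{4} - \tfrac{455}{6}y^{3} - \tfrac{2821}{6}y^{2} - \tfrac{308}{3}y → -\tfrac{56}{3}y^{3} - \tfrac{1372}{3}y^{2} - \tfrac{308}{3}y
  leading term y^{3}: subtract (308)·h_4 from -\tfrac{56}{3}y^{3} - \tfrac{1372}{3}y^{2} - \tfrac{308}{3}y → 0
  remainder 0.

S(h_3,h_4): leading monomials are coprime, so the S-polynomial reduces to 0 (Buchberger's first criterion).
Every S-polynomial of the final basis reduces to 0, so we have a Gröbner basis.
Inter-reduce: drop elements whose leading term is divisible by another's, tail-reduce, and make monic.
Reduced Gröbner basis: {x + \tfrac{2}{33}y^{2} - \tfrac{28}{33}y - 2, y^{3} + \tfrac{49}{2}y^{2} + \tfrac{11}{2}y}.

A lex Gröbner basis eliminates variables successively. Here y^{3} + \tfrac{49}{2}y^{2} + \tfrac{11}{2}y depends only on y, with roots {0, -49/4 - 3*sqrt(257)/4, -49/4 + 3*sqrt(257)/4}; lifting each root through the earlier basis elements recovers the full solutions.
  y = 0: the earlier basis element becomes x - 2 = 0, giving x = 2 — point (2, 0).
  y = -49/4 - 3*sqrt(257)/4: the earlier basis element becomes x + 105/4 + 7*sqrt(257)/4 = 0, giving x = -7*sqrt(257)/4 - 105/4 — point (-7*sqrt(257)/4 - 105/4, -49/4 - 3*sqrt(257)/4).
  y = -49/4 + 3*sqrt(257)/4: the earlier basis element becomes x - 7*sqrt(257)/4 + 105/4 = 0, giving x = -105/4 + 7*sqrt(257)/4 — point (-105/4 + 7*sqrt(257)/4, -49/4 + 3*sqrt(257)/4).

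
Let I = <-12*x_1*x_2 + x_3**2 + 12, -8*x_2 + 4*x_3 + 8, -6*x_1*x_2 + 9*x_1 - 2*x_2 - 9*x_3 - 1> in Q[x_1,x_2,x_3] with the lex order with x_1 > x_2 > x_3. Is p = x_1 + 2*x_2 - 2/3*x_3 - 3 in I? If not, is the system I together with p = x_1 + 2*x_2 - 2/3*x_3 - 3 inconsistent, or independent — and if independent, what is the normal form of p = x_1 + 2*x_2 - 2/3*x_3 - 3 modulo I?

x_1 + 2*x_2 - 2/3*x_3 - 3 is independent of I; its normal form modulo I is 1/18*x_3**2 + 13/9*x_3.

First compute the reduced Gröbner basis of I by Buchberger's algorithm.
f_1 = -12*x_1*x_2 + x_3**2 + 12, LT = x_1*x_2.
f_2 = -8*x_2 + 4*x_3 + 8, LT = x_2.
f_3 = -6*x_1*x_2 + 9*x_1 - 2*x_2 - 9*x_3 - 1, LT = x_1*x_2.

S(f_1,f_2): lcm = x_1*x_2. S = 1/2*x_1*x_3 + x_1 - 1/12*x_3**2 - 1.
  leading term x_1*x_3: no divisor's leading term divides it; move 1/2*x_1*x_3 to the remainder.
  leading term x_1: no divisor's leading term divides it; move x_1 to the remainder.
  leading term x_3**2: no divisor's leading term divides it; move -1/12*x_3**2 to the remainder.
  leading term 1: no divisor's leading term divides it; move -1 to the remainder.
  remainder 1/2*x_1*x_3 + x_1 - 1/12*x_3**2 - 1 ≠ 0; add h_4 = 1/2*x_1*x_3 + x_1 - 1/12*x_3**2 - 1 to the basis.

S(f_1,f_3): lcm = x_1*x_2. S = 3/2*x_1 - 1/3*x_2 - 1/12*x_3**2 - 3/2*x_3 - 7/6.
  leading term x_1: no divisor's leading term divides it; move 3/2*x_1 to the remainder.
  leading term x_2: subtract (1/24)·f_2 from -1/3*x_2 - 1/12*x_3**2 - 3/2*x_3 - 7/6 → -1/12*x_3**2 - 5/3*x_3 - 3/2
  leading term x_3**2: no divisor's leading term divides it; move -1/12*x_3**2 to the remainder.
  leading term x_3: no divisor's leading term divides it; move -5/3*x_3 to the remainder.
  leading term 1: no divisor's leading term divides it; move -3/2 to the remainder.
  remainder 3/2*x_1 - 1/12*x_3**2 - 5/3*x_3 - 3/2 ≠ 0; add h_5 = 3/2*x_1 - 1/12*x_3**2 - 5/3*x_3 - 3/2 to the basis.

S(f_3,h_4): lcm = x_1*x_2*x_3. S = -2*x_1*x_2 - 3/2*x_1*x_3 + 1/6*x_2*x_3**2 + 1/3*x_2*x_3 + 2*x_2 + 3/2*x_3**2 + 1/6*x_3.
  leading term x_1*x_2: subtract (1/6)·f_1 from -2*x_1*x_2 - 3/2*x_1*x_3 + 1/6*x_2*x_3**2 + 1/3*x_2*x_3 + 2*x_2 + 3/2*x_3**2 + 1/6*x_3 → -3/2*x_1*x_3 + 1/6*x_2*x_3**2 + 1/3*x_2*x_3 + 2*x_2 + 4/3*x_3**2 + 1/6*x_3 - 2
  leading term x_1*x_3: subtract (-3)·h_4 from -3/2*x_1*x_3 + 1/6*x_2*x_3**2 + 1/3*x_2*x_3 + 2*x_2 + 4/3*x_3**2 + 1/6*x_3 - 2 → 3*x_1 + 1/6*x_2*x_3**2 + 1/3*x_2*x_3 + 2*x_2 + 13/12*x_3**2 + 1/6*x_3 - 5
  leading term x_1: subtract (2)·h_5 from 3*x_1 + 1/6*x_2*x_3**2 + 1/3*x_2*x_3 + 2*x_2 + 13/12*x_3**2 + 1/6*x_3 - 5 → 1/6*x_2*x_3**2 + 1/3*x_2*x_3 + 2*x_2 + 5/4*x_3**2 + 7/2*x_3 - 2
  leading term x_2*x_3**2: subtract (-1/48*x_3**2)·f_2 from 1/6*x_2*x_3**2 + 1/3*x_2*x_3 + 2*x_2 + 5/4*x_3**2 + 7/2*x_3 - 2 → 1/3*x_2*x_3 + 2*x_2 + 1/12*x_3**3 + 17/12*x_3**2 + 7/2*x_3 - 2
  leading term x_2*x_3: subtract (-1/24*x_3)·f_2 from 1/3*x_2*x_3 + 2*x_2 + 1/12*x_3**3 + 17/12*x_3**2 + 7/2*x_3 - 2 → 2*x_2 + 1/12*x_3**3 + 19/12*x_3**2 + 23/6*x_3 - 2
  leading term x_2: subtract (-1/4)·f_2 from 2*x_2 + 1/12*x_3**3 + 19/12*x_3**2 + 23/6*x_3 - 2 → 1/12*x_3**3 + 19/12*x_3**2 + 29/6*x_3
  leading term x_3**3: no divisor's leading term divides it; move 1/12*x_3**3 to the remainder.
  leading term x_3**2: no divisor's leading term divides it; move 19/12*x_3**2 to the remainder.
  leading term x_3: no divisor's leading term divides it; move 29/6*x_3 to the remainder.
  remainder 1/12*x_3**3 + 19/12*x_3**2 + 29/6*x_3 ≠ 0; add h_6 = 1/12*x_3**3 + 19/12*x_3**2 + 29/6*x_3 to the basis.

The other S-polynomials (S(f_2,f_3), S(f_1,h_4), S(f_2,h_4), S(f_1,h_5), S(f_2,h_5), S(f_3,h_5), S(h_4,h_5), S(f_1,h_6), S(f_2,h_6), S(f_3,h_6), S(h_4,h_6), S(h_5,h_6)) all reduce to 0 modulo the current basis, so we have a Gröbner basis.
Inter-reduce: drop elements whose leading term is divisible by another's, tail-reduce, and make monic.
Reduced Gröbner basis: {x_1 - 1/18*x_3**2 - 10/9*x_3 - 1, x_2 - 1/2*x_3 - 1, x_3**3 + 19*x_3**2 + 58*x_3}.
Label its elements g_1 = x_1 - 1/18*x_3**2 - 10/9*x_3 - 1, g_2 = x_2 - 1/2*x_3 - 1, g_3 = x_3**3 + 19*x_3**2 + 58*x_3.

Reduce p = x_1 + 2*x_2 - 2/3*x_3 - 3 modulo G:
  leading term x_1: subtract (1)·g_1 from x_1 + 2*x_2 - 2/3*x_3 - 3 → 2*x_2 + 1/18*x_3**2 + 4/9*x_3 - 2
  leading term x_2: subtract (2)·g_2 from 2*x_2 + 1/18*x_3**2 + 4/9*x_3 - 2 → 1/18*x_3**2 + 13/9*x_3
  leading term x_3**2: no divisor's leading term divides it; move 1/18*x_3**2 to the remainder.
  leading term x_3: no divisor's leading term divides it; move 13/9*x_3 to the remainder.
  normal form = 1/18*x_3**2 + 13/9*x_3.
The normal form is nonzero, so p ∉ I. Since p minus its normal form lies in I, I + (p) = I + (r) where r = 1/18*x_3**2 + 13/9*x_3; decide whether this ideal is the whole ring.
Run Buchberger on G together with r (pairs among the g_i already reduce to 0 since G is a Gröbner basis):
g_1 = x_1 - 1/18*x_3**2 - 10/9*x_3 - 1, LT = x_1.
g_2 = x_2 - 1/2*x_3 - 1, LT = x_2.
g_3 = x_3**3 + 19*x_3**2 + 58*x_3, LT = x_3**3.
r = 1/18*x_3**2 + 13/9*x_3, LT = x_3**2.

S(g_3,r): lcm = x_3**3. S = -7*x_3**2 + 58*x_3.
  leading term x_3**2: subtract (-126)·r from -7*x_3**2 + 58*x_3 → 240*x_3
  leading term x_3: no divisor's leading term divides it; move 240*x_3 to the remainder.
  remainder 240*x_3 ≠ 0; add m_5 = 240*x_3 to the basis.

The other S-polynomials (S(g_1,g_2), S(g_1,g_3), S(g_1,r), S(g_2,g_3), S(g_2,r), S(g_1,m_5), S(g_2,m_5), S(g_3,m_5), S(r,m_5)) all reduce to 0 modulo the current basis, so we have a Gröbner basis.
Inter-reduce: drop elements whose leading term is divisible by another's, tail-reduce, and make monic.
Reduced Gröbner basis: {x_1 - 1, x_2 - 1, x_3}.
The reduced Gröbner basis of I + (p) is {x_1 - 1, x_2 - 1, x_3} ≠ {1}, a proper ideal, so the enlarged system stays consistent: p is independent of I, with normal form 1/18*x_3**2 + 13/9*x_3.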